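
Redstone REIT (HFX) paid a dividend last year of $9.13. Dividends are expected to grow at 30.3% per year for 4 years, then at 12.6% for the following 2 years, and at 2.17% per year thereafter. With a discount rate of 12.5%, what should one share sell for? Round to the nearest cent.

Three-stage DDM. Project D₁…D_6; terminal Gordon value at t=6 with g = 0.0217; discount at r = 0.125.
D_1 = 11.8964
D_2 = 15.5010
D_3 = 20.1978
D_4 = 26.3177
D_5 = 29.6338
D_6 = 33.3676
TV_6 = 34.0917/(0.125−0.0217) = 330.0261
P₀ = Σ Dₜ/(1+r)ᵗ + TV_6/(1+r)^6 = 249.1338

$249.13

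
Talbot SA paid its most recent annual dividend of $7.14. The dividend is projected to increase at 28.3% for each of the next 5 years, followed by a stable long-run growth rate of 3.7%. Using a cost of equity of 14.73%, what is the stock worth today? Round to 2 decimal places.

$167.95

Two-stage DDM. Project D₁…D_5 at 0.283, terminal growth 0.037, discount at r = 0.1473.
D_1 = 9.1606
D_2 = 11.7531
D_3 = 15.0792
D_4 = 19.3466
D_5 = 24.8217
Terminal value at t=5: TV = D_6/(r−g) = 25.7401/(0.1473−0.037) = 233.3645
P₀ = 9.1606/(1+0.1473)^1 + 11.7531/(1+0.1473)^2 + 15.0792/(1+0.1473)^3 + 19.3466/(1+0.1473)^4 + 24.8217/(1+0.1473)^5 + 233.3645/(1+0.1473)^5 = 167.9461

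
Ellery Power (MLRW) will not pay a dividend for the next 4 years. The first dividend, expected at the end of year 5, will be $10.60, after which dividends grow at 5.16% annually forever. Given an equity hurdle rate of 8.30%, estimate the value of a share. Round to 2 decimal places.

Deferred-dividend DDM. At t=4 the remaining stream is a growing perpetuity with first payment D_5 = 10.60.
V_4 = D_5/(r−g) = 10.60/(0.083−0.0516) = 337.5796
P₀ = V_4/(1+r)^4 = 337.5796/(1+0.083)^4 = 245.3931

$245.39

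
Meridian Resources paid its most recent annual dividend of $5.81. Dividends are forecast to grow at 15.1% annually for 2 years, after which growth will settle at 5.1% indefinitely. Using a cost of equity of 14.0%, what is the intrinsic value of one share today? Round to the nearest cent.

$81.73

Two-stage DDM. Project D₁…D_2 at 0.151, terminal growth 0.051, discount at r = 0.14.
D_1 = 6.6873
D_2 = 7.6971
Terminal value at t=2: TV = D_3/(r−g) = 8.0896/(0.14−0.051) = 90.8949
P₀ = 6.6873/(1+0.14)^1 + 7.6971/(1+0.14)^2 + 90.8949/(1+0.14)^2 = 81.7294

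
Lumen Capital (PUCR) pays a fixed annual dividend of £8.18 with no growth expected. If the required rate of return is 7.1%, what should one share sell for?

£115.21

Zero-growth DDM (perpetuity): P₀ = D/r = 8.18 / 0.071 = 115.2113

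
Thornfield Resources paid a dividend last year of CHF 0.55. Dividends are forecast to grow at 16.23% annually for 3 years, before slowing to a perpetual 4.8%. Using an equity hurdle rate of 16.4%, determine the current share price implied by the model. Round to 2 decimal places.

CHF 6.59

Two-stage DDM. Project D₁…D_3 at 0.1623, terminal growth 0.048, discount at r = 0.164.
D_1 = 0.6393
D_2 = 0.7430
D_3 = 0.8636
Terminal value at t=3: TV = D_4/(r−g) = 0.9051/(0.164−0.048) = 7.8023
P₀ = 0.6393/(1+0.164)^1 + 0.7430/(1+0.164)^2 + 0.8636/(1+0.164)^3 + 7.8023/(1+0.164)^3 = 6.5924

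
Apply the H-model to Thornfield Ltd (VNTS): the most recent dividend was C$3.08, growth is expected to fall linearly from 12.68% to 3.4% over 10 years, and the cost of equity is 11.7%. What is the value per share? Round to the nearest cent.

C$55.59

H-model: P₀ = D₀[(1+g_L) + H(g_S−g_L)]/(r−g_L), with H = 10/2 = 5.
P₀ = 3.08 × [(1+0.034) + 5×(0.1268−0.034)] / (0.117−0.034)
   = 3.08 × 1.4980 / 0.083 = 55.5884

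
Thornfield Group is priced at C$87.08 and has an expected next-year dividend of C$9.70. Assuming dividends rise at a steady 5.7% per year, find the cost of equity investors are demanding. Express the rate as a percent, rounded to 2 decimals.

Rearranging the constant-growth DDM: r = D₁/P₀ + g.
r = 9.7000 / 87.08 + 0.057 = 0.11139 + 0.057 = 0.16839

16.84%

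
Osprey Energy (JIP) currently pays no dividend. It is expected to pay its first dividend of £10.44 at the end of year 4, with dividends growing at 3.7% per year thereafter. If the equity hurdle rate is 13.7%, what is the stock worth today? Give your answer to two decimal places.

Deferred-dividend DDM. At t=3 the remaining stream is a growing perpetuity with first payment D_4 = 10.44.
V_3 = D_4/(r−g) = 10.44/(0.137−0.037) = 104.4000
P₀ = V_3/(1+r)^3 = 104.4000/(1+0.137)^3 = 71.0263

£71.03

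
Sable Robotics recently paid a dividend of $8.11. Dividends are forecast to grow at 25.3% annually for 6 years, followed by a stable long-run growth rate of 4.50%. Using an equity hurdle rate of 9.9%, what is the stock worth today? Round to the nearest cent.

Two-stage DDM. Project D₁…D_6 at 0.253, terminal growth 0.045, discount at r = 0.099.
D_1 = 10.1618
D_2 = 12.7328
D_3 = 15.9542
D_4 = 19.9906
D_5 = 25.0482
D_6 = 31.3854
Terminal value at t=6: TV = D_7/(r−g) = 32.7977/(0.099−0.045) = 607.3651
P₀ = 10.1618/(1+0.099)^1 + 12.7328/(1+0.099)^2 + 15.9542/(1+0.099)^3 + 19.9906/(1+0.099)^4 + 25.0482/(1+0.099)^5 + 31.3854/(1+0.099)^6 + 607.3651/(1+0.099)^6 = 423.6662

$423.67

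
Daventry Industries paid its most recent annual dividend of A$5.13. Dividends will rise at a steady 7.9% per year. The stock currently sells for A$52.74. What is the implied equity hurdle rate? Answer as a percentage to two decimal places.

18.40%

Rearranging the constant-growth DDM: r = D₁/P₀ + g.
D₁ = 5.13 × (1 + 0.079) = 5.5353.
r = 5.5353 / 52.74 + 0.079 = 0.10495 + 0.079 = 0.18395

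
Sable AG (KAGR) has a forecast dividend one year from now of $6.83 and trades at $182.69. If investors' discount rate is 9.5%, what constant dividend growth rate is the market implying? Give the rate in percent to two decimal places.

From P₀ = D₁/(r − g), the implied growth is g = r − D₁/P₀.
g = 0.095 − 6.83/182.69 = 0.095 − 0.03739 = 0.05761

5.76%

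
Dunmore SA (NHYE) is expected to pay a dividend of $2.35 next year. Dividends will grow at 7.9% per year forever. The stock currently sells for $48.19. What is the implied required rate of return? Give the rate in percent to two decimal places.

12.78%

Rearranging the constant-growth DDM: r = D₁/P₀ + g.
r = 2.3500 / 48.19 + 0.079 = 0.04877 + 0.079 = 0.12777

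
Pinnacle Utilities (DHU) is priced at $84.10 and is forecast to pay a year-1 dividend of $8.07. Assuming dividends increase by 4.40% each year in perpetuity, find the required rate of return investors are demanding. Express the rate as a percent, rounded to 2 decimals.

Rearranging the constant-growth DDM: r = D₁/P₀ + g.
r = 8.0700 / 84.10 + 0.044 = 0.09596 + 0.044 = 0.13996

14.00%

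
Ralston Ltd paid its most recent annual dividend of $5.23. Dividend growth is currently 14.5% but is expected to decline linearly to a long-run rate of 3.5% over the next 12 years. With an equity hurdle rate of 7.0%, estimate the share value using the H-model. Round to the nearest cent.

H-model: P₀ = D₀[(1+g_L) + H(g_S−g_L)]/(r−g_L), with H = 12/2 = 6.
P₀ = 5.23 × [(1+0.035) + 6×(0.145−0.035)] / (0.07−0.035)
   = 5.23 × 1.6950 / 0.035 = 253.2814

$253.28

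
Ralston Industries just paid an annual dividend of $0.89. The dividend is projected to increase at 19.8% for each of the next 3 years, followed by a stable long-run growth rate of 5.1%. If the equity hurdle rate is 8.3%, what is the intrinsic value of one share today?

$42.84

Two-stage DDM. Project D₁…D_3 at 0.198, terminal growth 0.051, discount at r = 0.083.
D_1 = 1.0662
D_2 = 1.2773
D_3 = 1.5302
Terminal value at t=3: TV = D_4/(r−g) = 1.6083/(0.083−0.051) = 50.2589
P₀ = 1.0662/(1+0.083)^1 + 1.2773/(1+0.083)^2 + 1.5302/(1+0.083)^3 + 50.2589/(1+0.083)^3 = 42.8448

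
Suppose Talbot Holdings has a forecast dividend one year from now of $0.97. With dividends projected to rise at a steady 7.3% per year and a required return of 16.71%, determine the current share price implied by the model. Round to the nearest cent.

$10.31

Gordon growth model: P₀ = D₁/(r − g), with D₁ = 0.97 given directly.
P₀ = 0.9700 / (0.1671 − 0.073) = 0.9700 / 0.0941 = 10.3082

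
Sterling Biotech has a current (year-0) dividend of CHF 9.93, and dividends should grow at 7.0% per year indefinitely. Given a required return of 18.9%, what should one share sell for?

Gordon growth model: P₀ = D₁/(r − g). D₁ = 9.93 × (1 + 0.07) = 10.6251.
P₀ = 10.6251 / (0.189 − 0.07) = 10.6251 / 0.119 = 89.2866

CHF 89.29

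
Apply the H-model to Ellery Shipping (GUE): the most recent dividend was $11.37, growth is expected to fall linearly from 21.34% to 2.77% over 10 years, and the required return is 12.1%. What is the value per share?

$238.39

H-model: P₀ = D₀[(1+g_L) + H(g_S−g_L)]/(r−g_L), with H = 10/2 = 5.
P₀ = 11.37 × [(1+0.0277) + 5×(0.2134−0.0277)] / (0.121−0.0277)
   = 11.37 × 1.9562 / 0.0933 = 238.3922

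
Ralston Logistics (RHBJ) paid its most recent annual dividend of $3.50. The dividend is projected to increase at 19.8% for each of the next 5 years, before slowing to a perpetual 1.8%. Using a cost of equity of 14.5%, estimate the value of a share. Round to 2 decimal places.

$55.26

Two-stage DDM. Project D₁…D_5 at 0.198, terminal growth 0.018, discount at r = 0.145.
D_1 = 4.1930
D_2 = 5.0232
D_3 = 6.0178
D_4 = 7.2093
D_5 = 8.6368
Terminal value at t=5: TV = D_6/(r−g) = 8.7922/(0.145−0.018) = 69.2303
P₀ = 4.1930/(1+0.145)^1 + 5.0232/(1+0.145)^2 + 6.0178/(1+0.145)^3 + 7.2093/(1+0.145)^4 + 8.6368/(1+0.145)^5 + 69.2303/(1+0.145)^5 = 55.2632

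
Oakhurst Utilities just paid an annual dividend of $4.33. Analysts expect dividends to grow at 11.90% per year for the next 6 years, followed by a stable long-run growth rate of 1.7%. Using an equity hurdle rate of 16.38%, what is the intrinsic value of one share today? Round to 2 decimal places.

$46.40

Two-stage DDM. Project D₁…D_6 at 0.119, terminal growth 0.017, discount at r = 0.1638.
D_1 = 4.8453
D_2 = 5.4219
D_3 = 6.0671
D_4 = 6.7890
D_5 = 7.5969
D_6 = 8.5010
Terminal value at t=6: TV = D_7/(r−g) = 8.6455/(0.1638−0.017) = 58.8930
P₀ = 4.8453/(1+0.1638)^1 + 5.4219/(1+0.1638)^2 + 6.0671/(1+0.1638)^3 + 6.7890/(1+0.1638)^4 + 7.5969/(1+0.1638)^5 + 8.5010/(1+0.1638)^6 + 58.8930/(1+0.1638)^6 = 46.3983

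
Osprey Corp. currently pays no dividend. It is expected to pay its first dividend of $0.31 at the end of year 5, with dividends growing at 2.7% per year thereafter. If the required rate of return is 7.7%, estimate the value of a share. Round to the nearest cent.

$4.61

Deferred-dividend DDM. At t=4 the remaining stream is a growing perpetuity with first payment D_5 = 0.31.
V_4 = D_5/(r−g) = 0.31/(0.077−0.027) = 6.2000
P₀ = V_4/(1+r)^4 = 6.2000/(1+0.077)^4 = 4.6082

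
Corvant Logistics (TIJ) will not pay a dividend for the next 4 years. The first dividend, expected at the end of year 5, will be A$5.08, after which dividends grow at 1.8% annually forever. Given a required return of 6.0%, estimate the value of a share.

Deferred-dividend DDM. At t=4 the remaining stream is a growing perpetuity with first payment D_5 = 5.08.
V_4 = D_5/(r−g) = 5.08/(0.06−0.018) = 120.9524
P₀ = V_4/(1+r)^4 = 120.9524/(1+0.06)^4 = 95.8056

A$95.81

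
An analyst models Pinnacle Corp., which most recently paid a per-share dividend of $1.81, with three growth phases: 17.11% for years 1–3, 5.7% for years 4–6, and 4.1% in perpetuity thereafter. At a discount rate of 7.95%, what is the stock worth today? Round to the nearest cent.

Three-stage DDM. Project D₁…D_6; terminal Gordon value at t=6 with g = 0.041; discount at r = 0.0795.
D_1 = 2.1197
D_2 = 2.4824
D_3 = 2.9071
D_4 = 3.0728
D_5 = 3.2480
D_6 = 3.4331
TV_6 = 3.5738/(0.0795−0.041) = 92.8272
P₀ = Σ Dₜ/(1+r)ᵗ + TV_6/(1+r)^6 = 71.7123

$71.71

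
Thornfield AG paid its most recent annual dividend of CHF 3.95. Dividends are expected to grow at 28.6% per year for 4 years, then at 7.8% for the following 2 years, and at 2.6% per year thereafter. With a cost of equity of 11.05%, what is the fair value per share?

Three-stage DDM. Project D₁…D_6; terminal Gordon value at t=6 with g = 0.026; discount at r = 0.1105.
D_1 = 5.0797
D_2 = 6.5325
D_3 = 8.4008
D_4 = 10.8034
D_5 = 11.6461
D_6 = 12.5545
TV_6 = 12.8809/(0.1105−0.026) = 152.4366
P₀ = Σ Dₜ/(1+r)ᵗ + TV_6/(1+r)^6 = 117.9782

CHF 117.98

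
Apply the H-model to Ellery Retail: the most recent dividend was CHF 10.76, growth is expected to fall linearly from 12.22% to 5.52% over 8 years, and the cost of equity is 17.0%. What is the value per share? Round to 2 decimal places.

H-model: P₀ = D₀[(1+g_L) + H(g_S−g_L)]/(r−g_L), with H = 8/2 = 4.
P₀ = 10.76 × [(1+0.0552) + 4×(0.1222−0.0552)] / (0.17−0.0552)
   = 10.76 × 1.3232 / 0.1148 = 124.0212

CHF 124.02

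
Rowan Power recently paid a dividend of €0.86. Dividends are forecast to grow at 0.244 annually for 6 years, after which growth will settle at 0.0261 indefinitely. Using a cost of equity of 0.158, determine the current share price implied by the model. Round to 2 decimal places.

Two-stage DDM. Project D₁…D_6 at 0.244, terminal growth 0.0261, discount at r = 0.158.
D_1 = 1.0698
D_2 = 1.3309
D_3 = 1.6556
D_4 = 2.0596
D_5 = 2.5621
D_6 = 3.1873
Terminal value at t=6: TV = D_7/(r−g) = 3.2705/(0.158−0.0261) = 24.7951
P₀ = 1.0698/(1+0.158)^1 + 1.3309/(1+0.158)^2 + 1.6556/(1+0.158)^3 + 2.0596/(1+0.158)^4 + 2.5621/(1+0.158)^5 + 3.1873/(1+0.158)^6 + 24.7951/(1+0.158)^6 = 16.9630

€16.96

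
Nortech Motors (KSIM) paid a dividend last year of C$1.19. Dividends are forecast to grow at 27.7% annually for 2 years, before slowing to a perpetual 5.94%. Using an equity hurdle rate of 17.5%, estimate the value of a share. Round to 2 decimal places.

Two-stage DDM. Project D₁…D_2 at 0.277, terminal growth 0.0594, discount at r = 0.175.
D_1 = 1.5196
D_2 = 1.9406
Terminal value at t=2: TV = D_3/(r−g) = 2.0558/(0.175−0.0594) = 17.7841
P₀ = 1.5196/(1+0.175)^1 + 1.9406/(1+0.175)^2 + 17.7841/(1+0.175)^2 = 15.5800

C$15.58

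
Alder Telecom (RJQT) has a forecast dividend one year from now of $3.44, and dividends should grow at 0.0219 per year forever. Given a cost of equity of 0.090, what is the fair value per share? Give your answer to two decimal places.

Gordon growth model: P₀ = D₁/(r − g), with D₁ = 3.44 given directly.
P₀ = 3.4400 / (0.09 − 0.0219) = 3.4400 / 0.0681 = 50.5140

$50.51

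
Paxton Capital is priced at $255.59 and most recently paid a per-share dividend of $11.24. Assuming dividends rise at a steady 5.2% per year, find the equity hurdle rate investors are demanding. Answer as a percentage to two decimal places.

Rearranging the constant-growth DDM: r = D₁/P₀ + g.
D₁ = 11.24 × (1 + 0.052) = 11.8245.
r = 11.8245 / 255.59 + 0.052 = 0.04626 + 0.052 = 0.09826

9.83%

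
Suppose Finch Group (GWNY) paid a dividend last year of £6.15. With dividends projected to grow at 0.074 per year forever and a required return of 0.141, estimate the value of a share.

Gordon growth model: P₀ = D₁/(r − g). D₁ = 6.15 × (1 + 0.074) = 6.6051.
P₀ = 6.6051 / (0.141 − 0.074) = 6.6051 / 0.067 = 98.5836

£98.58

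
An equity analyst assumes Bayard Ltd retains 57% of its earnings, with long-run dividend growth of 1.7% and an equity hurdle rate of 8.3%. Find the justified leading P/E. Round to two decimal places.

6.52

Payout ratio b = 1 − 0.57 = 0.43.
Justified leading P/E = b/(r−g) = 0.43/(0.083−0.017) = 6.5152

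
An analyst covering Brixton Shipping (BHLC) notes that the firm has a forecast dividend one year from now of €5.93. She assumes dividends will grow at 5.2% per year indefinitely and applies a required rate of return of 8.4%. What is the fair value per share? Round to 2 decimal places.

Gordon growth model: P₀ = D₁/(r − g), with D₁ = 5.93 given directly.
P₀ = 5.9300 / (0.084 − 0.052) = 5.9300 / 0.032 = 185.3125

€185.31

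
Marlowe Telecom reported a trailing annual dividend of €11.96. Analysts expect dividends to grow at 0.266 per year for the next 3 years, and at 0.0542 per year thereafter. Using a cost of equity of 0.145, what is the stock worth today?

€231.71

Two-stage DDM. Project D₁…D_3 at 0.266, terminal growth 0.0542, discount at r = 0.145.
D_1 = 15.1414
D_2 = 19.1690
D_3 = 24.2679
Terminal value at t=3: TV = D_4/(r−g) = 25.5832/(0.145−0.0542) = 281.7536
P₀ = 15.1414/(1+0.145)^1 + 19.1690/(1+0.145)^2 + 24.2679/(1+0.145)^3 + 281.7536/(1+0.145)^3 = 231.7069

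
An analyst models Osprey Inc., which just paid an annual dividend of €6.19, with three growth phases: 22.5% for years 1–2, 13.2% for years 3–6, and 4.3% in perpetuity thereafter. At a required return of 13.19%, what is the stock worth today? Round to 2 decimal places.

€128.05

Three-stage DDM. Project D₁…D_6; terminal Gordon value at t=6 with g = 0.043; discount at r = 0.1319.
D_1 = 7.5828
D_2 = 9.2889
D_3 = 10.5150
D_4 = 11.9030
D_5 = 13.4742
D_6 = 15.2528
TV_6 = 15.9086/(0.1319−0.043) = 178.9497
P₀ = Σ Dₜ/(1+r)ᵗ + TV_6/(1+r)^6 = 128.0471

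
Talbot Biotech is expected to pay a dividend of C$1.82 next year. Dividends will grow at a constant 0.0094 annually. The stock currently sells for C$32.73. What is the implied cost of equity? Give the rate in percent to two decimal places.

6.50%

Rearranging the constant-growth DDM: r = D₁/P₀ + g.
r = 1.8200 / 32.73 + 0.0094 = 0.05561 + 0.0094 = 0.06501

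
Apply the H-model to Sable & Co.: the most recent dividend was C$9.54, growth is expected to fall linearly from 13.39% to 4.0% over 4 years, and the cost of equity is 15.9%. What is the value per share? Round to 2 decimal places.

C$98.43

H-model: P₀ = D₀[(1+g_L) + H(g_S−g_L)]/(r−g_L), with H = 4/2 = 2.
P₀ = 9.54 × [(1+0.04) + 2×(0.1339−0.04)] / (0.159−0.04)
   = 9.54 × 1.2278 / 0.119 = 98.4304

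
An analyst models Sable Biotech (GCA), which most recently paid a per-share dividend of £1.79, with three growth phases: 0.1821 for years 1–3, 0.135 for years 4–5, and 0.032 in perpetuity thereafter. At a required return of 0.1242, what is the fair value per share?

£33.91

Three-stage DDM. Project D₁…D_5; terminal Gordon value at t=5 with g = 0.032; discount at r = 0.1242.
D_1 = 2.1160
D_2 = 2.5013
D_3 = 2.9568
D_4 = 3.3559
D_5 = 3.8090
TV_5 = 3.9309/(0.1242−0.032) = 42.6340
P₀ = Σ Dₜ/(1+r)ᵗ + TV_5/(1+r)^5 = 33.9078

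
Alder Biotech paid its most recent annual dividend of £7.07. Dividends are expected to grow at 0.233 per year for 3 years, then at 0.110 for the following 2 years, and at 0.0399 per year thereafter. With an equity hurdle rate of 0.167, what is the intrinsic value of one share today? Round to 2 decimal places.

Three-stage DDM. Project D₁…D_5; terminal Gordon value at t=5 with g = 0.0399; discount at r = 0.167.
D_1 = 8.7173
D_2 = 10.7484
D_3 = 13.2528
D_4 = 14.7106
D_5 = 16.3288
TV_5 = 16.9803/(0.167−0.0399) = 133.5982
P₀ = Σ Dₜ/(1+r)ᵗ + TV_5/(1+r)^5 = 100.8991

£100.90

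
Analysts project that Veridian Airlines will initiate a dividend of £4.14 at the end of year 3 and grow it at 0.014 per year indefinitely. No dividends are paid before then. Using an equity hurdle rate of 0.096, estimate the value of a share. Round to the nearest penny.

Deferred-dividend DDM. At t=2 the remaining stream is a growing perpetuity with first payment D_3 = 4.14.
V_2 = D_3/(r−g) = 4.14/(0.096−0.014) = 50.4878
P₀ = V_2/(1+r)^2 = 50.4878/(1+0.096)^2 = 42.0306

£42.03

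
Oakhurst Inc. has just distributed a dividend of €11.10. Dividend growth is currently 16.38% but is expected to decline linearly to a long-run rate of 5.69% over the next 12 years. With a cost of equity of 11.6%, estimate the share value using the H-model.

€318.97

H-model: P₀ = D₀[(1+g_L) + H(g_S−g_L)]/(r−g_L), with H = 12/2 = 6.
P₀ = 11.10 × [(1+0.0569) + 6×(0.1638−0.0569)] / (0.116−0.0569)
   = 11.10 × 1.6983 / 0.0591 = 318.9701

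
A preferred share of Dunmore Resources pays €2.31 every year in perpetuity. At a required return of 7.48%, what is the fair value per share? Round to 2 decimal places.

€30.88

Zero-growth DDM (perpetuity): P₀ = D/r = 2.31 / 0.0748 = 30.8824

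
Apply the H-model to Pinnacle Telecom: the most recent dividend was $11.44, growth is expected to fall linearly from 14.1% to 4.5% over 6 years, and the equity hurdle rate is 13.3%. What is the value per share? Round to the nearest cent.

$173.29

H-model: P₀ = D₀[(1+g_L) + H(g_S−g_L)]/(r−g_L), with H = 6/2 = 3.
P₀ = 11.44 × [(1+0.045) + 3×(0.141−0.045)] / (0.133−0.045)
   = 11.44 × 1.3330 / 0.088 = 173.2900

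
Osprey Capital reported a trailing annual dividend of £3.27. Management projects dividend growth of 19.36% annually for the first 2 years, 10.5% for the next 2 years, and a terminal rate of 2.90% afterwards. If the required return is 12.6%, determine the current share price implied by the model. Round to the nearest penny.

Three-stage DDM. Project D₁…D_4; terminal Gordon value at t=4 with g = 0.029; discount at r = 0.126.
D_1 = 3.9031
D_2 = 4.6587
D_3 = 5.1479
D_4 = 5.6884
TV_4 = 5.8534/(0.126−0.029) = 60.3439
P₀ = Σ Dₜ/(1+r)ᵗ + TV_4/(1+r)^4 = 51.8240

£51.82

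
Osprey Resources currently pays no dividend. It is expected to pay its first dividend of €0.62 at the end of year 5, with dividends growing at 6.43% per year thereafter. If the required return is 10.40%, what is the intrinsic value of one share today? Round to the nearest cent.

€10.51

Deferred-dividend DDM. At t=4 the remaining stream is a growing perpetuity with first payment D_5 = 0.62.
V_4 = D_5/(r−g) = 0.62/(0.104−0.0643) = 15.6171
P₀ = V_4/(1+r)^4 = 15.6171/(1+0.104)^4 = 10.5130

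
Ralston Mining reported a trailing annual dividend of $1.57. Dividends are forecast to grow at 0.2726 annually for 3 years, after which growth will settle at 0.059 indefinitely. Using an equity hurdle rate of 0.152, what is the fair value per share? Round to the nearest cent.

Two-stage DDM. Project D₁…D_3 at 0.2726, terminal growth 0.059, discount at r = 0.152.
D_1 = 1.9980
D_2 = 2.5426
D_3 = 3.2358
Terminal value at t=3: TV = D_4/(r−g) = 3.4267/(0.152−0.059) = 36.8458
P₀ = 1.9980/(1+0.152)^1 + 2.5426/(1+0.152)^2 + 3.2358/(1+0.152)^3 + 36.8458/(1+0.152)^3 = 29.8676

$29.87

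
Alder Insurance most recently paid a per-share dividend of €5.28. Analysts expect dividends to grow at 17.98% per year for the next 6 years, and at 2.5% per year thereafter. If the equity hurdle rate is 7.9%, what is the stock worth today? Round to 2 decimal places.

€215.08

Two-stage DDM. Project D₁…D_6 at 0.1798, terminal growth 0.025, discount at r = 0.079.
D_1 = 6.2293
D_2 = 7.3494
D_3 = 8.6708
D_4 = 10.2298
D_5 = 12.0691
D_6 = 14.2392
Terminal value at t=6: TV = D_7/(r−g) = 14.5951/(0.079−0.025) = 270.2803
P₀ = 6.2293/(1+0.079)^1 + 7.3494/(1+0.079)^2 + 8.6708/(1+0.079)^3 + 10.2298/(1+0.079)^4 + 12.0691/(1+0.079)^5 + 14.2392/(1+0.079)^6 + 270.2803/(1+0.079)^6 = 215.0823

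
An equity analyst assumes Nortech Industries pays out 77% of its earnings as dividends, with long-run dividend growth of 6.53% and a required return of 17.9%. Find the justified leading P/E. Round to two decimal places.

Justified leading P/E = b/(r−g) = 0.77/(0.179−0.0653) = 6.7722

6.77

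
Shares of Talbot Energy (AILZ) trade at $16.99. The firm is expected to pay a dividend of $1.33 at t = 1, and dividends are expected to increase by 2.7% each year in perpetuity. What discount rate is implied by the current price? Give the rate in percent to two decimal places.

10.53%

Rearranging the constant-growth DDM: r = D₁/P₀ + g.
r = 1.3300 / 16.99 + 0.027 = 0.07828 + 0.027 = 0.10528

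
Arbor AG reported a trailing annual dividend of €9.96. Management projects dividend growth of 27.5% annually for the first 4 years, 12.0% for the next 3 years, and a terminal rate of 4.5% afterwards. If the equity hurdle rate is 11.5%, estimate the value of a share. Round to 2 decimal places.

€365.54

Three-stage DDM. Project D₁…D_7; terminal Gordon value at t=7 with g = 0.045; discount at r = 0.115.
D_1 = 12.6990
D_2 = 16.1912
D_3 = 20.6438
D_4 = 26.3209
D_5 = 29.4794
D_6 = 33.0169
D_7 = 36.9789
TV_7 = 38.6430/(0.115−0.045) = 552.0423
P₀ = Σ Dₜ/(1+r)ᵗ + TV_7/(1+r)^7 = 365.5434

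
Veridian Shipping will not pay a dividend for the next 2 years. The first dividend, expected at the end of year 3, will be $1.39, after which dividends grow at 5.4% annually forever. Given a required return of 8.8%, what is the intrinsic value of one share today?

Deferred-dividend DDM. At t=2 the remaining stream is a growing perpetuity with first payment D_3 = 1.39.
V_2 = D_3/(r−g) = 1.39/(0.088−0.054) = 40.8824
P₀ = V_2/(1+r)^2 = 40.8824/(1+0.088)^2 = 34.5365

$34.54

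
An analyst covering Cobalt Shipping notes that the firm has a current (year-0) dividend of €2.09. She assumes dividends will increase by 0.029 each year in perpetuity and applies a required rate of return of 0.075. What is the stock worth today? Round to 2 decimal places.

Gordon growth model: P₀ = D₁/(r − g). D₁ = 2.09 × (1 + 0.029) = 2.1506.
P₀ = 2.1506 / (0.075 − 0.029) = 2.1506 / 0.046 = 46.7524

€46.75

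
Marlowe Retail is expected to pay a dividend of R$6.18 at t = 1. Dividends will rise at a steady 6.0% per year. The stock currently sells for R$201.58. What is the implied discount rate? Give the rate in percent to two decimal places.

9.07%

Rearranging the constant-growth DDM: r = D₁/P₀ + g.
r = 6.1800 / 201.58 + 0.06 = 0.03066 + 0.06 = 0.09066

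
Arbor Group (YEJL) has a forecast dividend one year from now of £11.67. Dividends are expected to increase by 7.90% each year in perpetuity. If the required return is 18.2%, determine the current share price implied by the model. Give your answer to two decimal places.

£113.30

Gordon growth model: P₀ = D₁/(r − g), with D₁ = 11.67 given directly.
P₀ = 11.6700 / (0.182 − 0.079) = 11.6700 / 0.103 = 113.3010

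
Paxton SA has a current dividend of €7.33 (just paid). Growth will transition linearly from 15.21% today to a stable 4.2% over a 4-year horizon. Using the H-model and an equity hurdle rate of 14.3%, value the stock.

€91.60

H-model: P₀ = D₀[(1+g_L) + H(g_S−g_L)]/(r−g_L), with H = 4/2 = 2.
P₀ = 7.33 × [(1+0.042) + 2×(0.1521−0.042)] / (0.143−0.042)
   = 7.33 × 1.2622 / 0.101 = 91.6032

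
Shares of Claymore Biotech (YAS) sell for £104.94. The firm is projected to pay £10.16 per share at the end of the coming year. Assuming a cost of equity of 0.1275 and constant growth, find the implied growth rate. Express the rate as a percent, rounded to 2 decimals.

3.07%

From P₀ = D₁/(r − g), the implied growth is g = r − D₁/P₀.
g = 0.1275 − 10.16/104.94 = 0.1275 − 0.09682 = 0.03068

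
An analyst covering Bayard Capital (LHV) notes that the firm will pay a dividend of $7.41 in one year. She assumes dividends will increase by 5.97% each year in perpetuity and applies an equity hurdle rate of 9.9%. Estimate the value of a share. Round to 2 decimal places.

Gordon growth model: P₀ = D₁/(r − g), with D₁ = 7.41 given directly.
P₀ = 7.4100 / (0.099 − 0.0597) = 7.4100 / 0.0393 = 188.5496

$188.55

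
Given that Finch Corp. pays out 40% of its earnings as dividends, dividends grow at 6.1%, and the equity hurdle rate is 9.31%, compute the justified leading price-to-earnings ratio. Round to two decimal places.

12.46

Justified leading P/E = b/(r−g) = 0.40/(0.0931−0.061) = 12.4611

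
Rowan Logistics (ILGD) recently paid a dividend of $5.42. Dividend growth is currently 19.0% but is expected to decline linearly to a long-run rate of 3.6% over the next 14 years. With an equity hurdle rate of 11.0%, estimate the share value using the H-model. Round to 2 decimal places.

$154.84

H-model: P₀ = D₀[(1+g_L) + H(g_S−g_L)]/(r−g_L), with H = 14/2 = 7.
P₀ = 5.42 × [(1+0.036) + 7×(0.19−0.036)] / (0.11−0.036)
   = 5.42 × 2.1140 / 0.074 = 154.8362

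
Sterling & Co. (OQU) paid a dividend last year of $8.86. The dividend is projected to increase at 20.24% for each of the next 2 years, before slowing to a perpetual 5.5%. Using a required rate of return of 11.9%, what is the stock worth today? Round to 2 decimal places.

Two-stage DDM. Project D₁…D_2 at 0.2024, terminal growth 0.055, discount at r = 0.119.
D_1 = 10.6533
D_2 = 12.8095
Terminal value at t=2: TV = D_3/(r−g) = 13.5140/(0.119−0.055) = 211.1563
P₀ = 10.6533/(1+0.119)^1 + 12.8095/(1+0.119)^2 + 211.1563/(1+0.119)^2 = 188.3838

$188.38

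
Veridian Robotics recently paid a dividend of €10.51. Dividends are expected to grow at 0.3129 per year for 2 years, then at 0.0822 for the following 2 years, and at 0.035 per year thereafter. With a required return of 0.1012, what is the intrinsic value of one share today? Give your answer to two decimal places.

€282.16

Three-stage DDM. Project D₁…D_4; terminal Gordon value at t=4 with g = 0.035; discount at r = 0.1012.
D_1 = 13.7986
D_2 = 18.1162
D_3 = 19.6053
D_4 = 21.2169
TV_4 = 21.9594/(0.1012−0.035) = 331.7137
P₀ = Σ Dₜ/(1+r)ᵗ + TV_4/(1+r)^4 = 282.1589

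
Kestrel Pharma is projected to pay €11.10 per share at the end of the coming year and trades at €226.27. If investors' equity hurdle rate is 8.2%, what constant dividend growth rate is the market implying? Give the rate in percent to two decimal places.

From P₀ = D₁/(r − g), the implied growth is g = r − D₁/P₀.
g = 0.082 − 11.10/226.27 = 0.082 − 0.04906 = 0.03294

3.29%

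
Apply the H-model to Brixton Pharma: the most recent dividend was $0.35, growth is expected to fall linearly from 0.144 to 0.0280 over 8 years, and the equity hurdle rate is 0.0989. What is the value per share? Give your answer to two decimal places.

$7.37

H-model: P₀ = D₀[(1+g_L) + H(g_S−g_L)]/(r−g_L), with H = 8/2 = 4.
P₀ = 0.35 × [(1+0.028) + 4×(0.144−0.028)] / (0.0989−0.028)
   = 0.35 × 1.4920 / 0.0709 = 7.3653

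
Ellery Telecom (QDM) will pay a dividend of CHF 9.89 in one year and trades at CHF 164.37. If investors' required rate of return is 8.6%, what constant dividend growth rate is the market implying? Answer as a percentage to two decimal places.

2.58%

From P₀ = D₁/(r − g), the implied growth is g = r − D₁/P₀.
g = 0.086 − 9.89/164.37 = 0.086 − 0.06017 = 0.02583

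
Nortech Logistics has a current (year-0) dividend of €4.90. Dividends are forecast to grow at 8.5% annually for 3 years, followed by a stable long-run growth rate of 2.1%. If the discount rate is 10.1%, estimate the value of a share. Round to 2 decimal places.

Two-stage DDM. Project D₁…D_3 at 0.085, terminal growth 0.021, discount at r = 0.101.
D_1 = 5.3165
D_2 = 5.7684
D_3 = 6.2587
Terminal value at t=3: TV = D_4/(r−g) = 6.3901/(0.101−0.021) = 79.8769
P₀ = 5.3165/(1+0.101)^1 + 5.7684/(1+0.101)^2 + 6.2587/(1+0.101)^3 + 79.8769/(1+0.101)^3 = 74.1262

€74.13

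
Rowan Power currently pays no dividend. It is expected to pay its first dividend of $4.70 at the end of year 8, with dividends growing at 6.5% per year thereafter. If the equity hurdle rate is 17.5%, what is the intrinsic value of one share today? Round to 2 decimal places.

Deferred-dividend DDM. At t=7 the remaining stream is a growing perpetuity with first payment D_8 = 4.70.
V_7 = D_8/(r−g) = 4.70/(0.175−0.065) = 42.7273
P₀ = V_7/(1+r)^7 = 42.7273/(1+0.175)^7 = 13.8178

$13.82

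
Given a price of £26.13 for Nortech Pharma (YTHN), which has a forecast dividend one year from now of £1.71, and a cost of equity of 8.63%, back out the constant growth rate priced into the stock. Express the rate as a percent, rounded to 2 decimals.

From P₀ = D₁/(r − g), the implied growth is g = r − D₁/P₀.
g = 0.0863 − 1.71/26.13 = 0.0863 − 0.06544 = 0.02086

2.09%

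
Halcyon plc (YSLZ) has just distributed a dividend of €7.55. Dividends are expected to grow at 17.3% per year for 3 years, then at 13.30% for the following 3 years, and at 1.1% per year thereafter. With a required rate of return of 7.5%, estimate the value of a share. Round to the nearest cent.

€241.16

Three-stage DDM. Project D₁…D_6; terminal Gordon value at t=6 with g = 0.011; discount at r = 0.075.
D_1 = 8.8561
D_2 = 10.3883
D_3 = 12.1854
D_4 = 13.8061
D_5 = 15.6423
D_6 = 17.7227
TV_6 = 17.9177/(0.075−0.011) = 279.9638
P₀ = Σ Dₜ/(1+r)ᵗ + TV_6/(1+r)^6 = 241.1596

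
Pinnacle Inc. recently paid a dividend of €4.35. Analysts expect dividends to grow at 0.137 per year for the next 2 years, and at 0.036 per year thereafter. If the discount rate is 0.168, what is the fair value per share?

€40.71

Two-stage DDM. Project D₁…D_2 at 0.137, terminal growth 0.036, discount at r = 0.168.
D_1 = 4.9459
D_2 = 5.6235
Terminal value at t=2: TV = D_3/(r−g) = 5.8260/(0.168−0.036) = 44.1363
P₀ = 4.9459/(1+0.168)^1 + 5.6235/(1+0.168)^2 + 44.1363/(1+0.168)^2 = 40.7094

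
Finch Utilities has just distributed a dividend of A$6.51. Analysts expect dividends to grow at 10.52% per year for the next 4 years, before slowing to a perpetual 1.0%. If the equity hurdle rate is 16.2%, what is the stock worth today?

A$58.41

Two-stage DDM. Project D₁…D_4 at 0.1052, terminal growth 0.01, discount at r = 0.162.
D_1 = 7.1949
D_2 = 7.9518
D_3 = 8.7883
D_4 = 9.7128
Terminal value at t=4: TV = D_5/(r−g) = 9.8099/(0.162−0.01) = 64.5390
P₀ = 7.1949/(1+0.162)^1 + 7.9518/(1+0.162)^2 + 8.7883/(1+0.162)^3 + 9.7128/(1+0.162)^4 + 64.5390/(1+0.162)^4 = 58.4092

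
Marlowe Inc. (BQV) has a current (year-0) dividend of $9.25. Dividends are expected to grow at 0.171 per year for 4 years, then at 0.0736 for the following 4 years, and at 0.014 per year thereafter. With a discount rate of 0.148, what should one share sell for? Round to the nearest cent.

$130.82

Three-stage DDM. Project D₁…D_8; terminal Gordon value at t=8 with g = 0.014; discount at r = 0.148.
D_1 = 10.8317
D_2 = 12.6840
D_3 = 14.8529
D_4 = 17.3928
D_5 = 18.6729
D_6 = 20.0472
D_7 = 21.5227
D_8 = 23.1068
TV_8 = 23.4303/(0.148−0.014) = 174.8528
P₀ = Σ Dₜ/(1+r)ᵗ + TV_8/(1+r)^8 = 130.8247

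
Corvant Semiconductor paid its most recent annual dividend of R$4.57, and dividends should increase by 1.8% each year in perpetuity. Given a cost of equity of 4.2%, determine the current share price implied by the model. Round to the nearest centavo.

R$193.84

Gordon growth model: P₀ = D₁/(r − g). D₁ = 4.57 × (1 + 0.018) = 4.6523.
P₀ = 4.6523 / (0.042 − 0.018) = 4.6523 / 0.024 = 193.8442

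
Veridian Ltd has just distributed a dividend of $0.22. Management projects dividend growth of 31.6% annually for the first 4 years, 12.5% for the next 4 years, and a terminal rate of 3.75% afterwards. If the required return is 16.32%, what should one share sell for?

$5.14

Three-stage DDM. Project D₁…D_8; terminal Gordon value at t=8 with g = 0.0375; discount at r = 0.1632.
D_1 = 0.2895
D_2 = 0.3810
D_3 = 0.5014
D_4 = 0.6599
D_5 = 0.7423
D_6 = 0.8351
D_7 = 0.9395
D_8 = 1.0570
TV_8 = 1.0966/(0.1632−0.0375) = 8.7239
P₀ = Σ Dₜ/(1+r)ᵗ + TV_8/(1+r)^8 = 5.1397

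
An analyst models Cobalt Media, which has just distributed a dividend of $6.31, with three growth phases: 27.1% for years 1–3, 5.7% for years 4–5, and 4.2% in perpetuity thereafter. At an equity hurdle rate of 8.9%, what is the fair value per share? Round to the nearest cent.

$254.71

Three-stage DDM. Project D₁…D_5; terminal Gordon value at t=5 with g = 0.042; discount at r = 0.089.
D_1 = 8.0200
D_2 = 10.1934
D_3 = 12.9559
D_4 = 13.6943
D_5 = 14.4749
TV_5 = 15.0829/(0.089−0.042) = 320.9119
P₀ = Σ Dₜ/(1+r)ᵗ + TV_5/(1+r)^5 = 254.7100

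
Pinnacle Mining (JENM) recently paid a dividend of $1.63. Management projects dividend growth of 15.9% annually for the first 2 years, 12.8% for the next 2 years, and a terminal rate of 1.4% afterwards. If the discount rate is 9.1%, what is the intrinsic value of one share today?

Three-stage DDM. Project D₁…D_4; terminal Gordon value at t=4 with g = 0.014; discount at r = 0.091.
D_1 = 1.8892
D_2 = 2.1895
D_3 = 2.4698
D_4 = 2.7859
TV_4 = 2.8249/(0.091−0.014) = 36.6877
P₀ = Σ Dₜ/(1+r)ᵗ + TV_4/(1+r)^4 = 33.3347

$33.33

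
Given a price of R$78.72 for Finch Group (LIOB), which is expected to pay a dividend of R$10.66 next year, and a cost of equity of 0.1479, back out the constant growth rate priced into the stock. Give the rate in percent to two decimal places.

1.25%

From P₀ = D₁/(r − g), the implied growth is g = r − D₁/P₀.
g = 0.1479 − 10.66/78.72 = 0.1479 − 0.13542 = 0.01248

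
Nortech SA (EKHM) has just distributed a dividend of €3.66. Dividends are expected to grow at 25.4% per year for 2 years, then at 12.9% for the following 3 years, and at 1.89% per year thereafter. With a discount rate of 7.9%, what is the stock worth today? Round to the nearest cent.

€121.45

Three-stage DDM. Project D₁…D_5; terminal Gordon value at t=5 with g = 0.0189; discount at r = 0.079.
D_1 = 4.5896
D_2 = 5.7554
D_3 = 6.4979
D_4 = 7.3361
D_5 = 8.2824
TV_5 = 8.4390/(0.079−0.0189) = 140.4155
P₀ = Σ Dₜ/(1+r)ᵗ + TV_5/(1+r)^5 = 121.4531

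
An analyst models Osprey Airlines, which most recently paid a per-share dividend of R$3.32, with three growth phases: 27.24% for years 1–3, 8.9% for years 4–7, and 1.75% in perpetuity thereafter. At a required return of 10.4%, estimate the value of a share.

R$89.57

Three-stage DDM. Project D₁…D_7; terminal Gordon value at t=7 with g = 0.0175; discount at r = 0.104.
D_1 = 4.2244
D_2 = 5.3751
D_3 = 6.8393
D_4 = 7.4480
D_5 = 8.1108
D_6 = 8.8327
D_7 = 9.6188
TV_7 = 9.7871/(0.104−0.0175) = 113.1459
P₀ = Σ Dₜ/(1+r)ᵗ + TV_7/(1+r)^7 = 89.5742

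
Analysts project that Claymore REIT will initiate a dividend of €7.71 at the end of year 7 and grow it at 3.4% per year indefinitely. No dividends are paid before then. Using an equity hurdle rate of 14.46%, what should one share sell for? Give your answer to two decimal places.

Deferred-dividend DDM. At t=6 the remaining stream is a growing perpetuity with first payment D_7 = 7.71.
V_6 = D_7/(r−g) = 7.71/(0.1446−0.034) = 69.7107
P₀ = V_6/(1+r)^6 = 69.7107/(1+0.1446)^6 = 31.0011

€31.00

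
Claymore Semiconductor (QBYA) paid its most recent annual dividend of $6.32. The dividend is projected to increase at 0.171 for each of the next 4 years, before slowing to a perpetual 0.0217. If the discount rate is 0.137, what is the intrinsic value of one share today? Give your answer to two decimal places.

Two-stage DDM. Project D₁…D_4 at 0.171, terminal growth 0.0217, discount at r = 0.137.
D_1 = 7.4007
D_2 = 8.6662
D_3 = 10.1482
D_4 = 11.8835
Terminal value at t=4: TV = D_5/(r−g) = 12.1414/(0.137−0.0217) = 105.3025
P₀ = 7.4007/(1+0.137)^1 + 8.6662/(1+0.137)^2 + 10.1482/(1+0.137)^3 + 11.8835/(1+0.137)^4 + 105.3025/(1+0.137)^4 = 90.2354

$90.24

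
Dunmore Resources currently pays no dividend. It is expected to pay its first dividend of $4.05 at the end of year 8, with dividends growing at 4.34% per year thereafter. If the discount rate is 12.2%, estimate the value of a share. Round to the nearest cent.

Deferred-dividend DDM. At t=7 the remaining stream is a growing perpetuity with first payment D_8 = 4.05.
V_7 = D_8/(r−g) = 4.05/(0.122−0.0434) = 51.5267
P₀ = V_7/(1+r)^7 = 51.5267/(1+0.122)^7 = 23.0188

$23.02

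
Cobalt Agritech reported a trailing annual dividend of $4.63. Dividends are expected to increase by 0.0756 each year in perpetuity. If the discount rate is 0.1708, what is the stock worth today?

$52.31

Gordon growth model: P₀ = D₁/(r − g). D₁ = 4.63 × (1 + 0.0756) = 4.9800.
P₀ = 4.9800 / (0.1708 − 0.0756) = 4.9800 / 0.0952 = 52.3112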